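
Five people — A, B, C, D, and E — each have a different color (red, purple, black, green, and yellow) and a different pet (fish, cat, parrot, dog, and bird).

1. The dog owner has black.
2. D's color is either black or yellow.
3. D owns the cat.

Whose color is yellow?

With clues 1–3, A, B, C, and E are impossible for the one with color yellow.
That leaves D.

D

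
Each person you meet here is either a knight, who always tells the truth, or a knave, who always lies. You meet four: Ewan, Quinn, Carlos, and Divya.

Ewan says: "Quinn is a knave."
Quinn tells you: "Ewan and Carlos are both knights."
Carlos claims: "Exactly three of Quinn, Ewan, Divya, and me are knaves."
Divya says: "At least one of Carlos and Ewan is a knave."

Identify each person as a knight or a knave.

Ewan: knight, Quinn: knave, Carlos: knave, Divya: knight

Consider Ewan. Suppose Ewan is a knave.
Then no assignment of the remaining roles makes every statement match its speaker's type — contradiction.
So Ewan is a knight.
Consider Quinn. Suppose Quinn is a knight.
Then Ewan's statement comes out false, contradicting Ewan being a knight.
So Quinn is a knave.
Consider Carlos. Suppose Carlos is a knight.
Then Quinn's statement comes out true, contradicting Quinn being a knave.
So Carlos is a knave.
With that fixed, Divya's statement is true, so Divya is a knight.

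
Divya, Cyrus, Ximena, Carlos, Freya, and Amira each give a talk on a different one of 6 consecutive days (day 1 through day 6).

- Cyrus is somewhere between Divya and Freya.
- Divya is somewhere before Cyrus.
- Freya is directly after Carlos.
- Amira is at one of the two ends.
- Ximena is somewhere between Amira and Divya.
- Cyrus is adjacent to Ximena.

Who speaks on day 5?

Freya

With clues 1–2, Divya is ruled out for day 5.
With clues 1–3, Cyrus is ruled out for day 5.
With clues 1–4, Amira is ruled out for day 5.
With clues 1–6, Carlos and Ximena are ruled out for day 5.
So day 5 is Freya.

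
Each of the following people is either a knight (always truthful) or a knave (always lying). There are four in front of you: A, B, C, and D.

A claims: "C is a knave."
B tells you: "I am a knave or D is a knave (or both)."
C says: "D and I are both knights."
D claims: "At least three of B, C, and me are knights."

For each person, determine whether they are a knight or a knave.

A: knight, B: knight, C: knave, D: knave

Consider A. Suppose A is a knave.
Then no assignment of the remaining roles makes every statement match its speaker's type — contradiction.
So A is a knight.
Consider B. Suppose B is a knave.
Then B's own statement would have to be false, but it can't be — contradiction.
So B is a knight.
Consider C. Suppose C is a knight.
Then A's statement comes out false, contradicting A being a knight.
So C is a knave.
With that fixed, D's statement is false, so D is a knave.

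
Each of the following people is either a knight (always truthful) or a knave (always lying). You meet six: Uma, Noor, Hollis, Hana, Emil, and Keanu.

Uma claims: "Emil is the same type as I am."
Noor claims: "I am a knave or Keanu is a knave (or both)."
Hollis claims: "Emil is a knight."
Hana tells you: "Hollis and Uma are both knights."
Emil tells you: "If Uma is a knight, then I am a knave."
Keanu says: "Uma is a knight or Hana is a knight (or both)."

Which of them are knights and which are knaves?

Consider Uma. Suppose Uma is a knight.
Then whichever role Emil has, Emil's statement has the wrong truth value — contradiction.
So Uma is a knave.
With that fixed, Hana's statement is false, so Hana is a knave.
With that fixed, Emil's statement is true, so Emil is a knight.
With that fixed, Keanu's statement is false, so Keanu is a knave.
With that fixed, Noor's statement is true, so Noor is a knight.
With that fixed, Hollis's statement is true, so Hollis is a knight.

Uma: knave, Noor: knight, Hollis: knight, Hana: knave, Emil: knight, Keanu: knave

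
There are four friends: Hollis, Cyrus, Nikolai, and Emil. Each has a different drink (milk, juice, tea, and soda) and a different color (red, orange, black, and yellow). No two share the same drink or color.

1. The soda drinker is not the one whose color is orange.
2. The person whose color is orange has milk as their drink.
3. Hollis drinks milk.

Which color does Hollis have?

orange

With clues 1–3, black, red, and yellow are impossible for Hollis's color.
That leaves orange.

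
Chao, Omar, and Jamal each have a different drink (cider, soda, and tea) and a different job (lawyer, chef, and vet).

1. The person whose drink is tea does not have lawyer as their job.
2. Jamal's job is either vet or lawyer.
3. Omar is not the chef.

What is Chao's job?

With clues 1–3, lawyer and vet are impossible for Chao's job.
That leaves chef.

chef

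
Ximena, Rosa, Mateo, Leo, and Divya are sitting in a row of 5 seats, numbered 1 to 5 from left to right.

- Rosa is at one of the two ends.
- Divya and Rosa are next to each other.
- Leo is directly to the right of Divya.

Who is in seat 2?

With clue 1, Rosa is ruled out for seat 2.
With clues 1–3, Leo, Mateo, and Ximena are ruled out for seat 2.
So seat 2 is Divya.

Divya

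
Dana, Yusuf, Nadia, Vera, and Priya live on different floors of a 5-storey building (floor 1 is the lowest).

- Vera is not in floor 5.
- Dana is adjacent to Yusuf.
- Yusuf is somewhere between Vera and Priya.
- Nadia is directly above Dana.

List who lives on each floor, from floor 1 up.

Vera, Yusuf, Dana, Nadia, Priya

From clue 1: Vera is in {1,2,3,4}.
From clues 1–3: Dana is in {2,3,4}.
From clues 1–4: Vera → floor 1, Yusuf → floor 2, Dana → floor 3, Nadia → floor 4, Priya → floor 5.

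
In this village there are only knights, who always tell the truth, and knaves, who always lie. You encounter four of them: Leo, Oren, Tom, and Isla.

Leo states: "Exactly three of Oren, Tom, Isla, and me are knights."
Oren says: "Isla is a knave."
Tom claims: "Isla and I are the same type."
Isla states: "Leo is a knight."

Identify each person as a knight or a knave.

Leo: knight, Oren: knave, Tom: knight, Isla: knight

Consider Leo. Suppose Leo is a knave.
Then no assignment of the remaining roles makes every statement match its speaker's type — contradiction.
So Leo is a knight.
With that fixed, Isla's statement is true, so Isla is a knight.
With that fixed, Oren's statement is false, so Oren is a knave.
Consider Tom. Suppose Tom is a knave.
Then Leo's statement comes out false, contradicting Leo being a knight.
So Tom is a knight.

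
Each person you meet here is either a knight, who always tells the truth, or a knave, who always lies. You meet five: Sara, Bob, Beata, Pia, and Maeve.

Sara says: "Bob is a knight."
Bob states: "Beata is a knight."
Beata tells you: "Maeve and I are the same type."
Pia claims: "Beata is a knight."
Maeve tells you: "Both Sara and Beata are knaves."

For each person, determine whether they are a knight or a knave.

Consider Sara. Suppose Sara is a knight.
Then no assignment of the remaining roles makes every statement match its speaker's type — contradiction.
So Sara is a knave.
Consider Bob. Suppose Bob is a knight.
Then Sara's statement comes out true, contradicting Sara being a knave.
So Bob is a knave.
Consider Beata. Suppose Beata is a knight.
Then Bob's statement comes out true, contradicting Bob being a knave.
So Beata is a knave.
With that fixed, Pia's statement is false, so Pia is a knave.
With that fixed, Maeve's statement is true, so Maeve is a knight.

Sara: knave, Bob: knave, Beata: knave, Pia: knave, Maeve: knight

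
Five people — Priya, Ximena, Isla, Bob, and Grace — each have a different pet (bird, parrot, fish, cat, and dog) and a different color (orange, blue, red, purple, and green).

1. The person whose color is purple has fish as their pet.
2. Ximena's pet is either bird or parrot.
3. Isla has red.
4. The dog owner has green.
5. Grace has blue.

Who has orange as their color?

Ximena

With clues 1–3, Isla is impossible for the one with color orange.
With clues 1–5, Bob, Grace, and Priya are impossible for the one with color orange.
That leaves Ximena.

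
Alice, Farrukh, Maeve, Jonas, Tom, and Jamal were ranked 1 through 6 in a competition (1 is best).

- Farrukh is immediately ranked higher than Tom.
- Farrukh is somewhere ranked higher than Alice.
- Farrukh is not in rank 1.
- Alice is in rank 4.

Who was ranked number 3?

With clues 1–3, Alice is ruled out for rank 3.
With clues 1–4, Farrukh, Jamal, Jonas, and Maeve are ruled out for rank 3.
So rank 3 is Tom.

Tom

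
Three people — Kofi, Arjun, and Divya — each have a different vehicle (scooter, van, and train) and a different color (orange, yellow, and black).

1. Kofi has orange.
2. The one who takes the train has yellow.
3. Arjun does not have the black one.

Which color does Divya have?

black

Clue 1 rules out orange for Divya's color.
With clues 1–3, yellow is impossible for Divya's color.
That leaves black.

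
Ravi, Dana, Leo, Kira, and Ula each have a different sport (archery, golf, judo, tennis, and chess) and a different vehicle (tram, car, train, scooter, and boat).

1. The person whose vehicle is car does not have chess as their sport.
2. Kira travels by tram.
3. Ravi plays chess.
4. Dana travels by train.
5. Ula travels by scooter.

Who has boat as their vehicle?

With clues 1–2, Kira is impossible for the one with vehicle boat.
With clues 1–4, Dana is impossible for the one with vehicle boat.
With clues 1–5, Leo and Ula are impossible for the one with vehicle boat.
That leaves Ravi.

Ravi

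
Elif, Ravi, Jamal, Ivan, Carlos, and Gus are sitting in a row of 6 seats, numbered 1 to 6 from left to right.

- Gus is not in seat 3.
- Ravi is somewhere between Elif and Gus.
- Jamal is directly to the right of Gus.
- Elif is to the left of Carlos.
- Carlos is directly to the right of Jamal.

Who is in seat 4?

With clues 1–3, Jamal is ruled out for seat 4.
With clues 1–5, Carlos, Elif, Ivan, and Ravi are ruled out for seat 4.
So seat 4 is Gus.

Gus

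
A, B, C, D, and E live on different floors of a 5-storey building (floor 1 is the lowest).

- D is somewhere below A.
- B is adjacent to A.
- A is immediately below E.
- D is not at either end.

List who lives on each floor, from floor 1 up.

C, D, B, A, E

From clue 1: A is in {2,3,4,5}.
From clues 1–2: D is in {1,2,3}.
From clues 1–3: A is in {3,4}.
From clues 1–4: C → floor 1, D → floor 2, B → floor 3, A → floor 4, E → floor 5.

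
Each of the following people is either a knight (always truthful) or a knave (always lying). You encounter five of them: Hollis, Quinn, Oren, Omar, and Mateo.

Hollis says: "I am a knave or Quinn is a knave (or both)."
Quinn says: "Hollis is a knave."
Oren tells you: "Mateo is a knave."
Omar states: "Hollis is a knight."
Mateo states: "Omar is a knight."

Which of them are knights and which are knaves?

Hollis: knight, Quinn: knave, Oren: knave, Omar: knight, Mateo: knight

Consider Hollis. Suppose Hollis is a knave.
Then Hollis's own statement would have to be false, but it can't be — contradiction.
So Hollis is a knight.
With that fixed, Quinn's statement is false, so Quinn is a knave.
With that fixed, Omar's statement is true, so Omar is a knight.
With that fixed, Mateo's statement is true, so Mateo is a knight.
With that fixed, Oren's statement is false, so Oren is a knave.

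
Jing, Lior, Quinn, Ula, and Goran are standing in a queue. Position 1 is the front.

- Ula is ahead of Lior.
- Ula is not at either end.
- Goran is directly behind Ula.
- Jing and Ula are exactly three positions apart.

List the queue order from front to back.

Quinn, Ula, Goran, Lior, Jing

From clue 1: Lior is in {2,3,4,5}.
From clues 1–2: Lior is in {3,4,5}.
From clues 1–3: Lior is in {4,5}.
From clues 1–4: Quinn → position 1, Ula → position 2, Goran → position 3, Lior → position 4, Jing → position 5.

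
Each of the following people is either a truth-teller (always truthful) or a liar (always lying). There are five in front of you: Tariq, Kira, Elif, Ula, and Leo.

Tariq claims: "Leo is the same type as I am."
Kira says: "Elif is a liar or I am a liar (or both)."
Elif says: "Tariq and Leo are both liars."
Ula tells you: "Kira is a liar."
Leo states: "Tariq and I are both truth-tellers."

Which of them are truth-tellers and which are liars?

Tariq: truth-teller, Kira: truth-teller, Elif: liar, Ula: liar, Leo: truth-teller

Consider Tariq. Suppose Tariq is a liar.
Then no assignment of the remaining roles makes every statement match its speaker's type — contradiction.
So Tariq is a truth-teller.
With that fixed, Elif's statement is false, so Elif is a liar.
With that fixed, Kira's statement is true, so Kira is a truth-teller.
With that fixed, Ula's statement is false, so Ula is a liar.
Consider Leo. Suppose Leo is a liar.
Then Tariq's statement comes out false, contradicting Tariq being a truth-teller.
So Leo is a truth-teller.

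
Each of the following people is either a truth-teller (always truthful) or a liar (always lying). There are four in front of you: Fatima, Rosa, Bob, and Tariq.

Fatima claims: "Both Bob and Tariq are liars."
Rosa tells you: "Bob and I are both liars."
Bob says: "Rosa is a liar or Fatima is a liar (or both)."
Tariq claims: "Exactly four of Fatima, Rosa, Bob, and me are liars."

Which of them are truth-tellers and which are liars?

Consider Fatima. Suppose Fatima is a truth-teller.
Then no assignment of the remaining roles makes every statement match its speaker's type — contradiction.
So Fatima is a liar.
With that fixed, Bob's statement is true, so Bob is a truth-teller.
With that fixed, Tariq's statement is false, so Tariq is a liar.
With that fixed, Rosa's statement is false, so Rosa is a liar.

Fatima: liar, Rosa: liar, Bob: truth-teller, Tariq: liar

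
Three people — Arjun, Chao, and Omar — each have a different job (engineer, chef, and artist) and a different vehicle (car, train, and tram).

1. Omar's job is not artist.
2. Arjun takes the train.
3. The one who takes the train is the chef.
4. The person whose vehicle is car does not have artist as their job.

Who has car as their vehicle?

Omar

With clues 1–2, Arjun is impossible for the one with vehicle car.
With clues 1–4, Chao is impossible for the one with vehicle car.
That leaves Omar.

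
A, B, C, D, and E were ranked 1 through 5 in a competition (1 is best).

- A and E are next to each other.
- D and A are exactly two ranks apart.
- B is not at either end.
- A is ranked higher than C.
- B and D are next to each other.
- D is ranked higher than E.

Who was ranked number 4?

With clues 1–3, C is ruled out for rank 4.
With clues 1–4, A is ruled out for rank 4.
With clues 1–6, B and D are ruled out for rank 4.
So rank 4 is E.

E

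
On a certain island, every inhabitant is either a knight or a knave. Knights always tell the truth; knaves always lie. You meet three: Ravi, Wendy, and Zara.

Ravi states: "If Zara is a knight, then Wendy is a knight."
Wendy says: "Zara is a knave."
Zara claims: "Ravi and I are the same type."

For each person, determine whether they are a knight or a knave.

Consider Ravi. Suppose Ravi is a knave.
Then whichever role Zara has, Zara's statement has the wrong truth value — contradiction.
So Ravi is a knight.
Consider Wendy. Suppose Wendy is a knave.
Then no assignment of the remaining roles makes every statement match its speaker's type — contradiction.
So Wendy is a knight.
Consider Zara. Suppose Zara is a knight.
Then Wendy's statement comes out false, contradicting Wendy being a knight.
So Zara is a knave.

Ravi: knight, Wendy: knight, Zara: knave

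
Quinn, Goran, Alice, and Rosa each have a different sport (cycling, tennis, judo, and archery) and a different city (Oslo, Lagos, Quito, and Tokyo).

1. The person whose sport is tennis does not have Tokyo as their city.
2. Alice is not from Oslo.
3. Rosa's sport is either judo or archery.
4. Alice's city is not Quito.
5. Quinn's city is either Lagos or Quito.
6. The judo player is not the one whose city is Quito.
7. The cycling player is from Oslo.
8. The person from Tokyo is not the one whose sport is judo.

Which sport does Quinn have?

With clues 1–7, cycling and judo are impossible for Quinn's sport.
With clues 1–8, archery is impossible for Quinn's sport.
That leaves tennis.

tennis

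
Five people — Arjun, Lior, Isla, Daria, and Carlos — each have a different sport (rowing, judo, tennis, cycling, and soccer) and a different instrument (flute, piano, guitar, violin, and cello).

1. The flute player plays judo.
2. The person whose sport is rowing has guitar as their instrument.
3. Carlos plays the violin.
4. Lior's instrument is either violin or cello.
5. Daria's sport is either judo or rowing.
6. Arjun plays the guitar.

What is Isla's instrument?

With clues 1–3, violin is impossible for Isla's instrument.
With clues 1–4, cello is impossible for Isla's instrument.
With clues 1–6, flute and guitar are impossible for Isla's instrument.
That leaves piano.

piano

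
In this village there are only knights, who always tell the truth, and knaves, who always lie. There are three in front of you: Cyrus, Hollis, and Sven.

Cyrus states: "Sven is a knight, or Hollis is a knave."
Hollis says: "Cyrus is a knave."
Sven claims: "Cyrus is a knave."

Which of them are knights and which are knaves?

Cyrus: knight, Hollis: knave, Sven: knave

Consider Cyrus. Suppose Cyrus is a knave.
Then no assignment of the remaining roles makes every statement match its speaker's type — contradiction.
So Cyrus is a knight.
With that fixed, Hollis's statement is false, so Hollis is a knave.
With that fixed, Sven's statement is false, so Sven is a knave.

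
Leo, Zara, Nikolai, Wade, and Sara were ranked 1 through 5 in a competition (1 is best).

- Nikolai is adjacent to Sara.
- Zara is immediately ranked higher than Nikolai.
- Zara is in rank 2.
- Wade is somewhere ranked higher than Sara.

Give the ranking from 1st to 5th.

Wade, Zara, Nikolai, Sara, Leo

From clues 1–2: Zara is in {1,2,3}.
From clues 1–3: Zara → rank 2, Nikolai → rank 3, Sara → rank 4.
From clues 1–4: Wade → rank 1, Leo → rank 5.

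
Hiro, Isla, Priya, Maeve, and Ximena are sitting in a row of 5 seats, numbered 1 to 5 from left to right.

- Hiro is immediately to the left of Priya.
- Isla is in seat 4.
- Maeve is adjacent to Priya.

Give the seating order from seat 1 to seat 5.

From clue 1: Hiro is in {1,2,3,4}.
From clues 1–2: Isla → seat 4.
From clues 1–3: Hiro → seat 1, Priya → seat 2, Maeve → seat 3, Ximena → seat 5.

Hiro, Priya, Maeve, Isla, Ximena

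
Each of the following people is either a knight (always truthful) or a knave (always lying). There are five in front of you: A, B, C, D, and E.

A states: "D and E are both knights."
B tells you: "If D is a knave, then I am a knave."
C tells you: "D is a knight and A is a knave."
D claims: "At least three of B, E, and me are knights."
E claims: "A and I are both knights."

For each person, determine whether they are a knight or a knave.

A: knight, B: knight, C: knave, D: knight, E: knight

Consider A. Suppose A is a knave.
Then no assignment of the remaining roles makes every statement match its speaker's type — contradiction.
So A is a knight.
With that fixed, C's statement is false, so C is a knave.
Consider B. Suppose B is a knave.
Then B's own statement would have to be false, but it can't be — contradiction.
So B is a knight.
Consider D. Suppose D is a knave.
Then A's statement comes out false, contradicting A being a knight.
So D is a knight.
Consider E. Suppose E is a knave.
Then A's statement comes out false, contradicting A being a knight.
So E is a knight.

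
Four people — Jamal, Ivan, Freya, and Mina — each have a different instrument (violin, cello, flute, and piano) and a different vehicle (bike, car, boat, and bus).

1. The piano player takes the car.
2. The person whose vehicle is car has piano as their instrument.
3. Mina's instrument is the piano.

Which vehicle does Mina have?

With clues 1–3, bike, boat, and bus are impossible for Mina's vehicle.
That leaves car.

car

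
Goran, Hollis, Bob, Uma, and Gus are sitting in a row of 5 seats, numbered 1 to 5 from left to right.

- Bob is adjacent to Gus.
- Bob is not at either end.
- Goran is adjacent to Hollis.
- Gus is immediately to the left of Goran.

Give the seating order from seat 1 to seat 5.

Uma, Bob, Gus, Goran, Hollis

From clues 1–2: Bob is in {2,3,4}.
From clues 1–4: Uma → seat 1, Bob → seat 2, Gus → seat 3, Goran → seat 4, Hollis → seat 5.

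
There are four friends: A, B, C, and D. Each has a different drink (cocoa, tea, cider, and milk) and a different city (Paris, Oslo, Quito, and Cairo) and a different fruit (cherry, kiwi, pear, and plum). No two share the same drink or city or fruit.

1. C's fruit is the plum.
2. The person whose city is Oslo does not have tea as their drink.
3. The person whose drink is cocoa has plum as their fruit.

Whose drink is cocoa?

With clues 1–3, A, B, and D are impossible for the one with drink cocoa.
That leaves C.

C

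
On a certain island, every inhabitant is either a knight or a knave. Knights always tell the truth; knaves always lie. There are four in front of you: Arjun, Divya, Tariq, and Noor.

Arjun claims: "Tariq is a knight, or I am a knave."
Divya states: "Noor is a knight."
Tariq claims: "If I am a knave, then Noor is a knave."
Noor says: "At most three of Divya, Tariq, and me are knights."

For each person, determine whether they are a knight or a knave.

Regardless of anyone's role, Noor's statement is true, so Noor is a knight.
With that fixed, Divya's statement is true, so Divya is a knight.
Consider Arjun. Suppose Arjun is a knave.
Then Arjun's own statement would have to be false, but it can't be — contradiction.
So Arjun is a knight.
Consider Tariq. Suppose Tariq is a knave.
Then Arjun's statement comes out false, contradicting Arjun being a knight.
So Tariq is a knight.

Arjun: knight, Divya: knight, Tariq: knight, Noor: knight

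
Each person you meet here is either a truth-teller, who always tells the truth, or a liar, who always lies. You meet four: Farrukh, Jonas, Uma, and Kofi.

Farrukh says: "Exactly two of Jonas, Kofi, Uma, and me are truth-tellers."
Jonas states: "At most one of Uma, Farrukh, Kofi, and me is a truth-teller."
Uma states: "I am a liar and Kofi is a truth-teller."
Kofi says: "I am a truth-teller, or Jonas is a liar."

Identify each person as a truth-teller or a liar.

Farrukh: liar, Jonas: truth-teller, Uma: liar, Kofi: liar

Consider Farrukh. Suppose Farrukh is a truth-teller.
Then no assignment of the remaining roles makes every statement match its speaker's type — contradiction.
So Farrukh is a liar.
Consider Jonas. Suppose Jonas is a liar.
Then no assignment of the remaining roles makes every statement match its speaker's type — contradiction.
So Jonas is a truth-teller.
Consider Uma. Suppose Uma is a truth-teller.
Then Jonas's statement comes out false, contradicting Jonas being a truth-teller.
So Uma is a liar.
Consider Kofi. Suppose Kofi is a truth-teller.
Then Farrukh's statement comes out true, contradicting Farrukh being a liar.
So Kofi is a liar.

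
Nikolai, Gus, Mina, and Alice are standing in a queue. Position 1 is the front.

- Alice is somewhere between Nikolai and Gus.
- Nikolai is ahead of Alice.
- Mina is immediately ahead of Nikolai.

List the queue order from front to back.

Mina, Nikolai, Alice, Gus

From clue 1: Alice is in {2,3}.
From clues 1–2: Nikolai is in {1,2}.
From clues 1–3: Mina → position 1, Nikolai → position 2, Alice → position 3, Gus → position 4.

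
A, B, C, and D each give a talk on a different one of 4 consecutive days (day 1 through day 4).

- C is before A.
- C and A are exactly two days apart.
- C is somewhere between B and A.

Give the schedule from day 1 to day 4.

From clue 1: A is in {2,3,4}.
From clues 1–2: A is in {3,4}.
From clues 1–3: B → day 1, C → day 2, D → day 3, A → day 4.

B, C, D, A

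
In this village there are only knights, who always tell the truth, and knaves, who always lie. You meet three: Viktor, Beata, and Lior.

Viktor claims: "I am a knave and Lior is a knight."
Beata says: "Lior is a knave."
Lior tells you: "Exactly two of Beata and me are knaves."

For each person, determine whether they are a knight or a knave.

Consider Viktor. Suppose Viktor is a knight.
Then Viktor's own statement would have to be true, but it can't be — contradiction.
So Viktor is a knave.
Consider Beata. Suppose Beata is a knave.
Then whichever role Lior has, Lior's statement has the wrong truth value — contradiction.
So Beata is a knight.
With that fixed, Lior's statement is false, so Lior is a knave.

Viktor: knave, Beata: knight, Lior: knave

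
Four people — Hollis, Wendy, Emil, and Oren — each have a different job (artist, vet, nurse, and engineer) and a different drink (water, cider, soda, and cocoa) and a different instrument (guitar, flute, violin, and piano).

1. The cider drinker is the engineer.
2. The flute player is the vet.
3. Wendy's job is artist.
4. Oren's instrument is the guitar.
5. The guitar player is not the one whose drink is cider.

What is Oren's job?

With clues 1–3, artist is impossible for Oren's job.
With clues 1–4, vet is impossible for Oren's job.
With clues 1–5, engineer is impossible for Oren's job.
That leaves nurse.

nurse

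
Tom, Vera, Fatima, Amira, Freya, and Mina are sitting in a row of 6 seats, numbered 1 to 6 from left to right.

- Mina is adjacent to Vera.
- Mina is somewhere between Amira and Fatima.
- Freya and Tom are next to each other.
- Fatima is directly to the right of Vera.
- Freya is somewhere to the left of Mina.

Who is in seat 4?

With clues 1–4, Amira, Freya, Tom, and Vera are ruled out for seat 4.
With clues 1–5, Fatima is ruled out for seat 4.
So seat 4 is Mina.

Mina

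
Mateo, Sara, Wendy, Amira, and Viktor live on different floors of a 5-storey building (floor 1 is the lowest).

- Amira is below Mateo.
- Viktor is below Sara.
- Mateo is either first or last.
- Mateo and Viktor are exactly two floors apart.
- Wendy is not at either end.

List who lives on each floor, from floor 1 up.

From clue 1: Mateo is in {2,3,4,5}.
From clues 1–3: Mateo → floor 5.
From clues 1–4: Viktor → floor 3, Sara → floor 4.
From clues 1–5: Amira → floor 1, Wendy → floor 2.

Amira, Wendy, Viktor, Sara, Mateo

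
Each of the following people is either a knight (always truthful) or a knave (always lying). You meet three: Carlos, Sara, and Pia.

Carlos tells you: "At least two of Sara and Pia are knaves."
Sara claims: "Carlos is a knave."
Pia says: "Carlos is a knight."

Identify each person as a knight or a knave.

Consider Carlos. Suppose Carlos is a knight.
Then no assignment of the remaining roles makes every statement match its speaker's type — contradiction.
So Carlos is a knave.
With that fixed, Sara's statement is true, so Sara is a knight.
With that fixed, Pia's statement is false, so Pia is a knave.

Carlos: knave, Sara: knight, Pia: knave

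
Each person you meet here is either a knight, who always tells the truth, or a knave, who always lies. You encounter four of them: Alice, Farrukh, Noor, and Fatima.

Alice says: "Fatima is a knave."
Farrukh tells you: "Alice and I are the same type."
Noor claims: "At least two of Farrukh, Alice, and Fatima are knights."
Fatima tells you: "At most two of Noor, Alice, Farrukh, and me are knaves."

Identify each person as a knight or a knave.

Alice: knight, Farrukh: knave, Noor: knave, Fatima: knave

Consider Alice. Suppose Alice is a knave.
Then whichever role Farrukh has, Farrukh's statement has the wrong truth value — contradiction.
So Alice is a knight.
Consider Farrukh. Suppose Farrukh is a knight.
Then no assignment of the remaining roles makes every statement match its speaker's type — contradiction.
So Farrukh is a knave.
Consider Noor. Suppose Noor is a knight.
Then no assignment of the remaining roles makes every statement match its speaker's type — contradiction.
So Noor is a knave.
Consider Fatima. Suppose Fatima is a knight.
Then Alice's statement comes out false, contradicting Alice being a knight.
So Fatima is a knave.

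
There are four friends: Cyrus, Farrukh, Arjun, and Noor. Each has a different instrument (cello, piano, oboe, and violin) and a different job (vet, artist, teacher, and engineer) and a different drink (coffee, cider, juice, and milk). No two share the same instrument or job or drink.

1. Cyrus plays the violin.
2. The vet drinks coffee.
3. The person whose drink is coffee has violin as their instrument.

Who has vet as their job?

Cyrus

With clues 1–3, Arjun, Farrukh, and Noor are impossible for the one with job vet.
That leaves Cyrus.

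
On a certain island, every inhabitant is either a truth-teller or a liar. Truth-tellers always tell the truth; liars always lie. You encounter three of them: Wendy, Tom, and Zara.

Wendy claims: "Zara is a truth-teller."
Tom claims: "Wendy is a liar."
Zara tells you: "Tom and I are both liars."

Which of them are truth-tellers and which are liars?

Wendy: liar, Tom: truth-teller, Zara: liar

Consider Wendy. Suppose Wendy is a truth-teller.
Then no assignment of the remaining roles makes every statement match its speaker's type — contradiction.
So Wendy is a liar.
With that fixed, Tom's statement is true, so Tom is a truth-teller.
With that fixed, Zara's statement is false, so Zara is a liar.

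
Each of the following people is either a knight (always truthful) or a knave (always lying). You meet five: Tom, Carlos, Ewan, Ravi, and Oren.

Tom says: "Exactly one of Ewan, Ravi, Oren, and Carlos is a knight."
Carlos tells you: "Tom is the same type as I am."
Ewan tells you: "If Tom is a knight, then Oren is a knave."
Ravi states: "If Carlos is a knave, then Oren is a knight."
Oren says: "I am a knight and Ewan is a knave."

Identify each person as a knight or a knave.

Consider Tom. Suppose Tom is a knave.
Then whichever role Carlos has, Carlos's statement has the wrong truth value — contradiction.
So Tom is a knight.
Consider Carlos. Suppose Carlos is a knight.
Then no assignment of the remaining roles makes every statement match its speaker's type — contradiction.
So Carlos is a knave.
Consider Ewan. Suppose Ewan is a knave.
Then no assignment of the remaining roles makes every statement match its speaker's type — contradiction.
So Ewan is a knight.
With that fixed, Oren's statement is false, so Oren is a knave.
With that fixed, Ravi's statement is false, so Ravi is a knave.

Tom: knight, Carlos: knave, Ewan: knight, Ravi: knave, Oren: knave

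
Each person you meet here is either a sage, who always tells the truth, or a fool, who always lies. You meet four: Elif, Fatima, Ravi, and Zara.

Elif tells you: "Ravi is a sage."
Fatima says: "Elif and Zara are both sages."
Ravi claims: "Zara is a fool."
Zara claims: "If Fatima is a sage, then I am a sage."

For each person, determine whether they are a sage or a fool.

Elif: fool, Fatima: fool, Ravi: fool, Zara: sage

Consider Elif. Suppose Elif is a sage.
Then no assignment of the remaining roles makes every statement match its speaker's type — contradiction.
So Elif is a fool.
With that fixed, Fatima's statement is false, so Fatima is a fool.
With that fixed, Zara's statement is true, so Zara is a sage.
With that fixed, Ravi's statement is false, so Ravi is a fool.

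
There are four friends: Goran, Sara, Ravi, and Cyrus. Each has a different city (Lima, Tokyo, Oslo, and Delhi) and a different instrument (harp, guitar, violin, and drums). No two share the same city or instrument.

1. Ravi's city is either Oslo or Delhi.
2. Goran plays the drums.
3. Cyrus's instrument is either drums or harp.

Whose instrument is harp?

With clues 1–2, Goran is impossible for the one with instrument harp.
With clues 1–3, Ravi and Sara are impossible for the one with instrument harp.
That leaves Cyrus.

Cyrus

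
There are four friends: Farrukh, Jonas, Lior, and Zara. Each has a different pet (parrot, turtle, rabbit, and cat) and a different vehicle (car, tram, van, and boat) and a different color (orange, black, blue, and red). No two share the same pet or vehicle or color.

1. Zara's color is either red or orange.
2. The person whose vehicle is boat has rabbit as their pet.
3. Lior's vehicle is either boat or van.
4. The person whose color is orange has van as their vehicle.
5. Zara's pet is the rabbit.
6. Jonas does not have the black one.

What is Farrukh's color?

black

With clues 1–5, orange and red are impossible for Farrukh's color.
With clues 1–6, blue is impossible for Farrukh's color.
That leaves black.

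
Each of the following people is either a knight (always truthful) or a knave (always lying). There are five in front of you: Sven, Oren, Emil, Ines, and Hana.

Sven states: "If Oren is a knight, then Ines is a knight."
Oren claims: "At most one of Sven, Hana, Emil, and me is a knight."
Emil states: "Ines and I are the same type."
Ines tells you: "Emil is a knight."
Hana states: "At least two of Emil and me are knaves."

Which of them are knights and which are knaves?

Sven: knight, Oren: knave, Emil: knight, Ines: knight, Hana: knave

Consider Sven. Suppose Sven is a knave.
Then no assignment of the remaining roles makes every statement match its speaker's type — contradiction.
So Sven is a knight.
Consider Oren. Suppose Oren is a knight.
Then Oren's own statement would have to be true, but it can't be — contradiction.
So Oren is a knave.
Consider Emil. Suppose Emil is a knave.
Then whichever role Hana has, Hana's statement has the wrong truth value — contradiction.
So Emil is a knight.
With that fixed, Ines's statement is true, so Ines is a knight.
With that fixed, Hana's statement is false, so Hana is a knave.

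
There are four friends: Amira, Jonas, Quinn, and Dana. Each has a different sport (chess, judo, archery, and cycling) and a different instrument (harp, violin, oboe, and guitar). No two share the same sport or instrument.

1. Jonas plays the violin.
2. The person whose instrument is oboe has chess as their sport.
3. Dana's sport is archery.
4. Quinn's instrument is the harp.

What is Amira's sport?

chess

With clues 1–3, archery is impossible for Amira's sport.
With clues 1–4, cycling and judo are impossible for Amira's sport.
That leaves chess.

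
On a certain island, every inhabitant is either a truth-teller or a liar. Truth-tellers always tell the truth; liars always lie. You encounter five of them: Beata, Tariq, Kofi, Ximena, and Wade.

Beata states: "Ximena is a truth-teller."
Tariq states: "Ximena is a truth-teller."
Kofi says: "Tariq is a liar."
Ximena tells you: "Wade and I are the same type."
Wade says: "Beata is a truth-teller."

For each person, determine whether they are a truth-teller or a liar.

Consider Beata. Suppose Beata is a liar.
Then no assignment of the remaining roles makes every statement match its speaker's type — contradiction.
So Beata is a truth-teller.
With that fixed, Wade's statement is true, so Wade is a truth-teller.
Consider Tariq. Suppose Tariq is a liar.
Then no assignment of the remaining roles makes every statement match its speaker's type — contradiction.
So Tariq is a truth-teller.
With that fixed, Kofi's statement is false, so Kofi is a liar.
Consider Ximena. Suppose Ximena is a liar.
Then Beata's statement comes out false, contradicting Beata being a truth-teller.
So Ximena is a truth-teller.

Beata: truth-teller, Tariq: truth-teller, Kofi: liar, Ximena: truth-teller, Wade: truth-teller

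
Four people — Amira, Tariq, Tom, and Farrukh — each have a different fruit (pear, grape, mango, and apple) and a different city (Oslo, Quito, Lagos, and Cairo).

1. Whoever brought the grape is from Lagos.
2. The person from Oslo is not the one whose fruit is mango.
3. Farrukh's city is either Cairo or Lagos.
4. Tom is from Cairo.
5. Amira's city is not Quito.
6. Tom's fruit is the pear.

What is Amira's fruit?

apple

With clues 1–4, grape is impossible for Amira's fruit.
With clues 1–5, mango is impossible for Amira's fruit.
With clues 1–6, pear is impossible for Amira's fruit.
That leaves apple.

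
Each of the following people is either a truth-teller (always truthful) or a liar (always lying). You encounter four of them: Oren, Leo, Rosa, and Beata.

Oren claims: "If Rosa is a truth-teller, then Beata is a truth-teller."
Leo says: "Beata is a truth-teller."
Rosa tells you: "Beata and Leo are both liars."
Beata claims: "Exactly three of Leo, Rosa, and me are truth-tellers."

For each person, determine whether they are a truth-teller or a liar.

Oren: liar, Leo: liar, Rosa: truth-teller, Beata: liar

Consider Oren. Suppose Oren is a truth-teller.
Then no assignment of the remaining roles makes every statement match its speaker's type — contradiction.
So Oren is a liar.
Consider Leo. Suppose Leo is a truth-teller.
Then no assignment of the remaining roles makes every statement match its speaker's type — contradiction.
So Leo is a liar.
With that fixed, Beata's statement is false, so Beata is a liar.
With that fixed, Rosa's statement is true, so Rosa is a truth-teller.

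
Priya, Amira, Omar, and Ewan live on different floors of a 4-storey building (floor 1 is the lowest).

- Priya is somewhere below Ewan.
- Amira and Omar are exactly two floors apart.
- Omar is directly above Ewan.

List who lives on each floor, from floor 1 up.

Priya, Amira, Ewan, Omar

From clue 1: Priya is in {1,2,3}.
From clues 1–2: Priya is in {1,2}.
From clues 1–3: Priya → floor 1, Amira → floor 2, Ewan → floor 3, Omar → floor 4.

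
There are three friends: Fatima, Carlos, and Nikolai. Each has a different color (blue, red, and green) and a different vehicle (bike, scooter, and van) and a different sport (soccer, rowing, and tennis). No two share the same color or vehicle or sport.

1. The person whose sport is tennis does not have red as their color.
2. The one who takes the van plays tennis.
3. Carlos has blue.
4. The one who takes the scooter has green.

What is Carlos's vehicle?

van

With clues 1–4, bike and scooter are impossible for Carlos's vehicle.
That leaves van.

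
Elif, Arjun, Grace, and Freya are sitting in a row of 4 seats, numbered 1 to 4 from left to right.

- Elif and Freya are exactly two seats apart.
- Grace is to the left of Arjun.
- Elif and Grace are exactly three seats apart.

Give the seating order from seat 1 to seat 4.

From clues 1–2: Arjun is in {3,4}.
From clues 1–3: Grace → seat 1, Freya → seat 2, Arjun → seat 3, Elif → seat 4.

Grace, Freya, Arjun, Elif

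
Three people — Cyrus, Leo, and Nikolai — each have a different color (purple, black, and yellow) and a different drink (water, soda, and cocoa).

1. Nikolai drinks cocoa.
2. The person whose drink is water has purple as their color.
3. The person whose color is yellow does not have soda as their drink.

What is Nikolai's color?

With clues 1–2, purple is impossible for Nikolai's color.
With clues 1–3, black is impossible for Nikolai's color.
That leaves yellow.

yellow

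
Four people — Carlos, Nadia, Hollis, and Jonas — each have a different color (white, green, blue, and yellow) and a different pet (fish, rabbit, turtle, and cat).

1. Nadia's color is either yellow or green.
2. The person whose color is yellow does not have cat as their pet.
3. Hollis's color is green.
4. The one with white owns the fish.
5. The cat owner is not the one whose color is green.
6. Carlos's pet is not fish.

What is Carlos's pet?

cat

With clues 1–5, rabbit and turtle are impossible for Carlos's pet.
With clues 1–6, fish is impossible for Carlos's pet.
That leaves cat.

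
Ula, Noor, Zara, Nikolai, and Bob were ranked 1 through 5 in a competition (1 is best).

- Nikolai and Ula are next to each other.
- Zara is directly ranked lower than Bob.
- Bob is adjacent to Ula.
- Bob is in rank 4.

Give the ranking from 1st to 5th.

From clues 1–2: Noor is in {1,3,5}.
From clues 1–3: Ula is in {2,3}.
From clues 1–4: Noor → rank 1, Nikolai → rank 2, Ula → rank 3, Bob → rank 4, Zara → rank 5.

Noor, Nikolai, Ula, Bob, Zara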